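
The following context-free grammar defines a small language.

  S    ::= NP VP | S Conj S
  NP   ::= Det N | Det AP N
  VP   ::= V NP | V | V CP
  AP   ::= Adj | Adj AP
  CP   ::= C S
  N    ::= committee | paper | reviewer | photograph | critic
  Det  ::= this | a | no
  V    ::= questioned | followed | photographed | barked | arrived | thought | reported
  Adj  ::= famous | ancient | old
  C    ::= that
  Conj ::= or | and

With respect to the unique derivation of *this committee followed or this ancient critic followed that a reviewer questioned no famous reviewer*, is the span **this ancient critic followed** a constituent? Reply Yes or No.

No

[S [S [NP [Det this] [N committee]] [VP [V followed]]] [Conj or] [S [NP [Det this] [AP [Adj ancient]] [N critic]] [VP [V followed] [CP [C that] [S [NP [Det a] [N reviewer]] [VP [V questioned] [NP [Det no] [AP [Adj famous]] [N reviewer]]]]]]]]
The smallest constituent containing 'this ancient critic followed' is the S spanning 'this ancient critic followed that a reviewer questioned no famous reviewer'; no single node in the tree dominates exactly the given words.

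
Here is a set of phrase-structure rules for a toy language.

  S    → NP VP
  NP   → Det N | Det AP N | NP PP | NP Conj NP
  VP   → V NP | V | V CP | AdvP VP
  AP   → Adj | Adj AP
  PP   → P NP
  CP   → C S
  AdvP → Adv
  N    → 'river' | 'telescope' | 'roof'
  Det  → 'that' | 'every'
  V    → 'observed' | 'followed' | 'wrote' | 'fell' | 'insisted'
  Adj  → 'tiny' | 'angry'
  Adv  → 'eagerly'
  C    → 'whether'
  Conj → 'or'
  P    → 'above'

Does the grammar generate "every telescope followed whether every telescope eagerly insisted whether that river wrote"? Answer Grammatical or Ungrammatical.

Grammatical

[S [NP [Det every] [N telescope]] [VP [V followed] [CP [C whether] [S [NP [Det every] [N telescope]] [VP [AdvP [Adv eagerly]] [VP [V insisted] [CP [C whether] [S [NP [Det that] [N river]] [VP [V wrote]]]]]]]]]]
Every word is introduced by a lexical rule and the phrasal rules combine the resulting categories into a single S.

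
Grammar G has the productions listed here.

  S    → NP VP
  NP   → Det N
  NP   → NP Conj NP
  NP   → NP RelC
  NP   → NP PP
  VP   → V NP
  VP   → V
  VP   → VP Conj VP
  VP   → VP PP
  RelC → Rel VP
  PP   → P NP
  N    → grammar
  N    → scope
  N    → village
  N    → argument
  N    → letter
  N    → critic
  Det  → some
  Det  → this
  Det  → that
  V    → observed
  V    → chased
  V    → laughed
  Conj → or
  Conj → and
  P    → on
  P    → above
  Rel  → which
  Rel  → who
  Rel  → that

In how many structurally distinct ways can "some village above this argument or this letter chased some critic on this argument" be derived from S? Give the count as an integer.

4

Two of the 4 distinct bracketings:
[S [NP [NP [NP [Det some] [N village]] [PP [P above] [NP [Det this] [N argument]]]] [Conj or] [NP [Det this] [N letter]]] [VP [V chased] [NP [NP [Det some] [N critic]] [PP [P on] [NP [Det this] [N argument]]]]]]
[S [NP [NP [NP [Det some] [N village]] [PP [P above] [NP [Det this] [N argument]]]] [Conj or] [NP [Det this] [N letter]]] [VP [VP [V chased] [NP [Det some] [N critic]]] [PP [P on] [NP [Det this] [N argument]]]]]
The difference turns on whether VP → VP PP is used at the relevant span, versus an alternative expansion of VP.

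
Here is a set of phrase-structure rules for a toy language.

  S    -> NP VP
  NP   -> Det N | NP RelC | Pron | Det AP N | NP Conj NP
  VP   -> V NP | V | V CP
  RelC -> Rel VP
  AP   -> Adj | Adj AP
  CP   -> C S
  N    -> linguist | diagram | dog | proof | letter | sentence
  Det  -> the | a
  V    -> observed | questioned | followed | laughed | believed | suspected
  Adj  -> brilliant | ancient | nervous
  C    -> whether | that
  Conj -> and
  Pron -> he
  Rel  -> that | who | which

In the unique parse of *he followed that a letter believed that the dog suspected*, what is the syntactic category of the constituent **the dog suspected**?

[S [NP [Pron he]] [VP [V followed] [CP [C that] [S [NP [Det a] [N letter]] [VP [V believed] [CP [C that] [S [NP [Det the] [N dog]] [VP [V suspected]]]]]]]]]
The span 'the dog suspected' is the S node built by S → NP VP.

S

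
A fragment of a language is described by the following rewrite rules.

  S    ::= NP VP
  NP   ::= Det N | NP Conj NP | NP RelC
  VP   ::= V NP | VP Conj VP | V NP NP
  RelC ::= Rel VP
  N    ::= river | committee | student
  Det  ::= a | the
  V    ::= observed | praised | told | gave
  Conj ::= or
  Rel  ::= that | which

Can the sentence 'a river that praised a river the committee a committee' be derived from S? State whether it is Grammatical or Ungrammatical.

For S → NP VP, every NP-prefix leaves a non-VP remainder: after 'a river' the remainder is not a VP; after 'a river that praised a river' the remainder is not a VP; after 'a river that praised a river the committee' the remainder is not a VP.

Ungrammatical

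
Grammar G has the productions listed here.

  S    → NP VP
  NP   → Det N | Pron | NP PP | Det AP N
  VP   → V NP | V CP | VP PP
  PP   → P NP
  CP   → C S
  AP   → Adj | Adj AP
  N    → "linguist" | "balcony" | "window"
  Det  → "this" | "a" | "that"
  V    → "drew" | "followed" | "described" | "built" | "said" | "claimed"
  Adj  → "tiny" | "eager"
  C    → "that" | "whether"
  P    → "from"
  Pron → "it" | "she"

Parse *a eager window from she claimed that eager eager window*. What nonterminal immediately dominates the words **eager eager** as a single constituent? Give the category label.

AP

[S [NP [NP [Det a] [AP [Adj eager]] [N window]] [PP [P from] [NP [Pron she]]]] [VP [V claimed] [NP [Det that] [AP [Adj eager] [AP [Adj eager]]] [N window]]]]
The span 'eager eager' is the AP node built by AP → Adj AP.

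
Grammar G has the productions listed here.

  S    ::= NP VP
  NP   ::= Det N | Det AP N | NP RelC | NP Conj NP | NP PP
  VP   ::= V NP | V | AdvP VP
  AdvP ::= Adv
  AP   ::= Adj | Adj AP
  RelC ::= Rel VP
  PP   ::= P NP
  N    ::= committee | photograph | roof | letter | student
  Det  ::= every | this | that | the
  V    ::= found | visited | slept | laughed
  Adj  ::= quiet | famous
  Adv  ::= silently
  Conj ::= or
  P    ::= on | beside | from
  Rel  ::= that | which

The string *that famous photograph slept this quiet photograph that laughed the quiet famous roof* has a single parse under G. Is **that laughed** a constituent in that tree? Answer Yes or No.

No

[S [NP [Det that] [AP [Adj famous]] [N photograph]] [VP [V slept] [NP [NP [Det this] [AP [Adj quiet]] [N photograph]] [RelC [Rel that] [VP [V laughed] [NP [Det the] [AP [Adj quiet] [AP [Adj famous]]] [N roof]]]]]]]
The smallest constituent containing 'that laughed' is the RelC spanning 'that laughed the quiet famous roof'; no single node in the tree dominates exactly the given words.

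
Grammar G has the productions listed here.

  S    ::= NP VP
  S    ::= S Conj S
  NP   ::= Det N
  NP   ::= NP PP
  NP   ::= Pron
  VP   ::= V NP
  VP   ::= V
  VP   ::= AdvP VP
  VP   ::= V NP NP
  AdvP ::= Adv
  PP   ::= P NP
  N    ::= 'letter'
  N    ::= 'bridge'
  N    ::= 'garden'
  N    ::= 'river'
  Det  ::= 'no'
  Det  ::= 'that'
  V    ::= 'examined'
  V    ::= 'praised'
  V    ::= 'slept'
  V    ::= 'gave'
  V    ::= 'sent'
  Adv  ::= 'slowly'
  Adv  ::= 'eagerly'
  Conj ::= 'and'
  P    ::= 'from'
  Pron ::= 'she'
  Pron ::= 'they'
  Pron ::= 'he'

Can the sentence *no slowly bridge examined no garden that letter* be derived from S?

A Det word can never sit immediately before an Adv word in any string this grammar generates, so the substring 'no slowly' rules out a derivation.

Ungrammatical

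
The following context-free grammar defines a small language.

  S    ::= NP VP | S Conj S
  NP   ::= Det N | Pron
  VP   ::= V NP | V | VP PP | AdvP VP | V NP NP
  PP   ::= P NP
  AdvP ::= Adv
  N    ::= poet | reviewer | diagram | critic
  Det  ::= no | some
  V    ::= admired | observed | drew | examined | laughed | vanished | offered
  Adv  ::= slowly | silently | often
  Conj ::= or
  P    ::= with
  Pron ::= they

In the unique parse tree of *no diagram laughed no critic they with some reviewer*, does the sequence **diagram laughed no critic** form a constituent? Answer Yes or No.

[S [NP [Det no] [N diagram]] [VP [VP [V laughed] [NP [Det no] [N critic]] [NP [Pron they]]] [PP [P with] [NP [Det some] [N reviewer]]]]]
The smallest constituent containing 'diagram laughed no critic' is the S spanning 'no diagram laughed no critic they with some reviewer'; no single node in the tree dominates exactly the given words.

No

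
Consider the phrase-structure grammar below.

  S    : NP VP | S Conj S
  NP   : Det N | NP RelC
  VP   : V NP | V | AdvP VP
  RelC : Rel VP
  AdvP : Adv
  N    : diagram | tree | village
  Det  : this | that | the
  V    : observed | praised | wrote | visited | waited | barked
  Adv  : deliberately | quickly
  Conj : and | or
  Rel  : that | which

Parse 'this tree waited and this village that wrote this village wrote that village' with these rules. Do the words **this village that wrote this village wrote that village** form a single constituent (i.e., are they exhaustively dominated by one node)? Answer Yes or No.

[S [S [NP [Det this] [N tree]] [VP [V waited]]] [Conj and] [S [NP [NP [Det this] [N village]] [RelC [Rel that] [VP [V wrote] [NP [Det this] [N village]]]]] [VP [V wrote] [NP [Det that] [N village]]]]]
The words 'this village that wrote this village wrote that village' are exhaustively dominated by a single S node (built by S → NP VP), so they form a constituent.

Yes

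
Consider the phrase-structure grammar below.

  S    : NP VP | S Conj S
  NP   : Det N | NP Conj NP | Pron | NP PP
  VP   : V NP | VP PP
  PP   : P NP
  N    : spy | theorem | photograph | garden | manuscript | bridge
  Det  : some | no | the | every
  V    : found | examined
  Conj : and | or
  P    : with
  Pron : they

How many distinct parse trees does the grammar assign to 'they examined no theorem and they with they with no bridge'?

9

Two of the 9 distinct bracketings:
[S [NP [Pron they]] [VP [V examined] [NP [NP [Det no] [N theorem]] [Conj and] [NP [NP [Pron they]] [PP [P with] [NP [NP [Pron they]] [PP [P with] [NP [Det no] [N bridge]]]]]]]]]
[S [NP [Pron they]] [VP [V examined] [NP [NP [Det no] [N theorem]] [Conj and] [NP [NP [NP [Pron they]] [PP [P with] [NP [Pron they]]]] [PP [P with] [NP [Det no] [N bridge]]]]]]]
The trees differ in how a recursive rule is bracketed over the same span.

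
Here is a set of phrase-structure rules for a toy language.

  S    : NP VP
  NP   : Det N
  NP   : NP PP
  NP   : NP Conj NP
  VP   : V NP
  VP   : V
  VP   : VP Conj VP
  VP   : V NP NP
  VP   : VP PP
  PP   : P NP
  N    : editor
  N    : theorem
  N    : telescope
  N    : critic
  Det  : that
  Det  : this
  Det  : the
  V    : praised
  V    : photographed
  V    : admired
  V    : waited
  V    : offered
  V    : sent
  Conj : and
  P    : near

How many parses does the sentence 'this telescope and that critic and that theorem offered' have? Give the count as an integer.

The two bracketings:
[S [NP [NP [Det this] [N telescope]] [Conj and] [NP [NP [Det that] [N critic]] [Conj and] [NP [Det that] [N theorem]]]] [VP [V offered]]]
[S [NP [NP [NP [Det this] [N telescope]] [Conj and] [NP [Det that] [N critic]]] [Conj and] [NP [Det that] [N theorem]]] [VP [V offered]]]
The trees differ in how a recursive rule is bracketed over the same span.

2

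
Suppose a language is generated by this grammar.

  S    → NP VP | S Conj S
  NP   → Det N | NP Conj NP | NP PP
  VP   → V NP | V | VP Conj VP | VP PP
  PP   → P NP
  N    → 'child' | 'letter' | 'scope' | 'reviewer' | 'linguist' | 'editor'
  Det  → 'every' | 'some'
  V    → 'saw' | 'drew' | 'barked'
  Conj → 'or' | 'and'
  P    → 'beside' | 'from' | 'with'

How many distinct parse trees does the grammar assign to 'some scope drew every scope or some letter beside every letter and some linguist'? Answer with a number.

6

Two of the 6 distinct bracketings:
[S [NP [Det some] [N scope]] [VP [V drew] [NP [NP [Det every] [N scope]] [Conj or] [NP [NP [NP [Det some] [N letter]] [PP [P beside] [NP [Det every] [N letter]]]] [Conj and] [NP [Det some] [N linguist]]]]]]
[S [NP [Det some] [N scope]] [VP [V drew] [NP [NP [Det every] [N scope]] [Conj or] [NP [NP [Det some] [N letter]] [PP [P beside] [NP [NP [Det every] [N letter]] [Conj and] [NP [Det some] [N linguist]]]]]]]]
The trees differ in how a recursive rule is bracketed over the same span.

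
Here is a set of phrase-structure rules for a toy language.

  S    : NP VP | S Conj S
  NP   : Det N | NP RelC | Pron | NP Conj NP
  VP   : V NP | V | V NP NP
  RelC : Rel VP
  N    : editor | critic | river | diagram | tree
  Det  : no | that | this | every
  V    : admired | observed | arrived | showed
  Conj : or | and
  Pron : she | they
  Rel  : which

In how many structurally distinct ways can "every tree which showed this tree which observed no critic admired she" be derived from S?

3

Two of the 3 distinct bracketings:
[S [NP [NP [Det every] [N tree]] [RelC [Rel which] [VP [V showed] [NP [NP [Det this] [N tree]] [RelC [Rel which] [VP [V observed] [NP [Det no] [N critic]]]]]]]] [VP [V admired] [NP [Pron she]]]]
[S [NP [NP [Det every] [N tree]] [RelC [Rel which] [VP [V showed] [NP [NP [Det this] [N tree]] [RelC [Rel which] [VP [V observed]]]] [NP [Det no] [N critic]]]]] [VP [V admired] [NP [Pron she]]]]
The difference turns on whether VP → V is used at the relevant span, versus an alternative expansion of VP.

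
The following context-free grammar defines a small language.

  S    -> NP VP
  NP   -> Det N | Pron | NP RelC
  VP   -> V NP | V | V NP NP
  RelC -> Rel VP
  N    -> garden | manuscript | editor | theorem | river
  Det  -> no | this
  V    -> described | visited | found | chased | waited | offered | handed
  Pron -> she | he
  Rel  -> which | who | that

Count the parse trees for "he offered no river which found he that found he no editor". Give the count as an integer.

7

Two of the 7 distinct bracketings:
[S [NP [Pron he]] [VP [V offered] [NP [NP [Det no] [N river]] [RelC [Rel which] [VP [V found] [NP [NP [Pron he]] [RelC [Rel that] [VP [V found] [NP [Pron he]] [NP [Det no] [N editor]]]]]]]]]]
[S [NP [Pron he]] [VP [V offered] [NP [NP [Det no] [N river]] [RelC [Rel which] [VP [V found] [NP [NP [Pron he]] [RelC [Rel that] [VP [V found] [NP [Pron he]]]]] [NP [Det no] [N editor]]]]]]]
The trees differ in how a recursive rule is bracketed over the same span.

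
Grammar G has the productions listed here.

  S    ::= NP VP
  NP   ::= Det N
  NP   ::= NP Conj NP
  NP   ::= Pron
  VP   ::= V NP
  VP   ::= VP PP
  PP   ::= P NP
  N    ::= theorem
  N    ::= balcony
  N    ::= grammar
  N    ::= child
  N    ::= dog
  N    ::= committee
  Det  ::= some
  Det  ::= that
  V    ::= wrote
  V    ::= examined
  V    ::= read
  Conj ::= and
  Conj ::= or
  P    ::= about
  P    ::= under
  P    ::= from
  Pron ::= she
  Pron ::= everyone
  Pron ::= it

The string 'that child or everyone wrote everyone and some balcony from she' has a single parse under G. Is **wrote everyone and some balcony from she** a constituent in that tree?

Yes

[S [NP [NP [Det that] [N child]] [Conj or] [NP [Pron everyone]]] [VP [VP [V wrote] [NP [NP [Pron everyone]] [Conj and] [NP [Det some] [N balcony]]]] [PP [P from] [NP [Pron she]]]]]
The words 'wrote everyone and some balcony from she' are exhaustively dominated by a single VP node (built by VP → VP PP), so they form a constituent.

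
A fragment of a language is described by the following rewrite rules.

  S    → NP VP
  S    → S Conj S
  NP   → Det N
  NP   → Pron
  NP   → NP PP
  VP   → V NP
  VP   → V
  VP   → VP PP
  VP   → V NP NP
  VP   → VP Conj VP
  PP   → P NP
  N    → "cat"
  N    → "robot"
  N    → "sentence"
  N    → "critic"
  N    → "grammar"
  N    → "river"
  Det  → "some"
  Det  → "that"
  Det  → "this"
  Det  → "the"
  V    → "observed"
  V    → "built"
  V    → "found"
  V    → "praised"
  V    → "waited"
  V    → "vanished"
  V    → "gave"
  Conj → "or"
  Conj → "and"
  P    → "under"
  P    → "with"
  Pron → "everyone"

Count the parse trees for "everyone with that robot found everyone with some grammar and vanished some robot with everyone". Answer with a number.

6

Two of the 6 distinct bracketings:
[S [NP [NP [Pron everyone]] [PP [P with] [NP [Det that] [N robot]]]] [VP [VP [VP [V found] [NP [NP [Pron everyone]] [PP [P with] [NP [Det some] [N grammar]]]]] [Conj and] [VP [V vanished] [NP [Det some] [N robot]]]] [PP [P with] [NP [Pron everyone]]]]]
[S [NP [NP [Pron everyone]] [PP [P with] [NP [Det that] [N robot]]]] [VP [VP [VP [VP [V found] [NP [Pron everyone]]] [PP [P with] [NP [Det some] [N grammar]]]] [Conj and] [VP [V vanished] [NP [Det some] [N robot]]]] [PP [P with] [NP [Pron everyone]]]]]
The trees differ in how a recursive rule is bracketed over the same span.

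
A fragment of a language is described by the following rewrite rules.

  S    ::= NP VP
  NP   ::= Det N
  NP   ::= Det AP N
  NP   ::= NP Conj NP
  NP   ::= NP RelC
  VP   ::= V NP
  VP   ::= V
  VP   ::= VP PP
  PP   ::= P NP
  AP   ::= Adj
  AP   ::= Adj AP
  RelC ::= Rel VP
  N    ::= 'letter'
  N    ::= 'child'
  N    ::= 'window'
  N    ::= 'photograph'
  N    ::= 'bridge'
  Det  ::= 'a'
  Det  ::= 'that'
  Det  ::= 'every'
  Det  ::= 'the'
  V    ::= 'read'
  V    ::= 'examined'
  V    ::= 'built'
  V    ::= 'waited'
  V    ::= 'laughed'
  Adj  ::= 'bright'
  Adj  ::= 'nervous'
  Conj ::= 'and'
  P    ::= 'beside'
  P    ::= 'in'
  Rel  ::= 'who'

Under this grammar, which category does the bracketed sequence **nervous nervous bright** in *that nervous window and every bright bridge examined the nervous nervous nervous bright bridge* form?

AP

[S [NP [NP [Det that] [AP [Adj nervous]] [N window]] [Conj and] [NP [Det every] [AP [Adj bright]] [N bridge]]] [VP [V examined] [NP [Det the] [AP [Adj nervous] [AP [Adj nervous] [AP [Adj nervous] [AP [Adj bright]]]]] [N bridge]]]]
The span 'nervous nervous bright' is the AP node built by AP → Adj AP.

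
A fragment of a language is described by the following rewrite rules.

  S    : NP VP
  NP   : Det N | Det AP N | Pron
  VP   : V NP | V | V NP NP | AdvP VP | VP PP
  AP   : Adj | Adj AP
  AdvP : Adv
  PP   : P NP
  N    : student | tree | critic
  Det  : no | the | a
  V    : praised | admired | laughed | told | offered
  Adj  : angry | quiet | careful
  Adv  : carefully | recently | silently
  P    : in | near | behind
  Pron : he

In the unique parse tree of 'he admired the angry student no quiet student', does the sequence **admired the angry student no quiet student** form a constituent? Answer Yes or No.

[S [NP [Pron he]] [VP [V admired] [NP [Det the] [AP [Adj angry]] [N student]] [NP [Det no] [AP [Adj quiet]] [N student]]]]
The words 'admired the angry student no quiet student' are exhaustively dominated by a single VP node (built by VP → V NP NP), so they form a constituent.

Yes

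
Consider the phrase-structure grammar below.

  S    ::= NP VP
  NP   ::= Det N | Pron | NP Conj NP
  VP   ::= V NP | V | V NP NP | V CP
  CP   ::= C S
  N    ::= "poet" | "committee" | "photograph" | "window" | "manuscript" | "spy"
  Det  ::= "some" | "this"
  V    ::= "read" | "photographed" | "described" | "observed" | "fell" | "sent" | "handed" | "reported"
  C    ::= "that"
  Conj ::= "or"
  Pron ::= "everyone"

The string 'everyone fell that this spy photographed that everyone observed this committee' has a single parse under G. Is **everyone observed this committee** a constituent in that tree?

[S [NP [Pron everyone]] [VP [V fell] [CP [C that] [S [NP [Det this] [N spy]] [VP [V photographed] [CP [C that] [S [NP [Pron everyone]] [VP [V observed] [NP [Det this] [N committee]]]]]]]]]]
The words 'everyone observed this committee' are exhaustively dominated by a single S node (built by S → NP VP), so they form a constituent.

Yes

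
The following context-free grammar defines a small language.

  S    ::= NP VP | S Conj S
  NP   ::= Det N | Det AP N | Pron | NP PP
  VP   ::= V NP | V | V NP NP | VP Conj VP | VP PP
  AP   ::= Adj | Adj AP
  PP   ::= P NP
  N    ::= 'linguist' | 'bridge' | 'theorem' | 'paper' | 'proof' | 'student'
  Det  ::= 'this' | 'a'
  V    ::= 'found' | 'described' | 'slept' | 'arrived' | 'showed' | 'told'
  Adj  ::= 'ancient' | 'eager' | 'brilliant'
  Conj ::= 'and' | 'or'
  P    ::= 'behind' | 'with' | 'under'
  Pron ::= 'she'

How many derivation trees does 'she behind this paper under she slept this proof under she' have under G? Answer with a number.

Two of the 4 distinct bracketings:
[S [NP [NP [Pron she]] [PP [P behind] [NP [NP [Det this] [N paper]] [PP [P under] [NP [Pron she]]]]]] [VP [V slept] [NP [NP [Det this] [N proof]] [PP [P under] [NP [Pron she]]]]]]
[S [NP [NP [Pron she]] [PP [P behind] [NP [NP [Det this] [N paper]] [PP [P under] [NP [Pron she]]]]]] [VP [VP [V slept] [NP [Det this] [N proof]]] [PP [P under] [NP [Pron she]]]]]
The difference turns on whether VP → VP PP is used at the relevant span, versus an alternative expansion of VP.

4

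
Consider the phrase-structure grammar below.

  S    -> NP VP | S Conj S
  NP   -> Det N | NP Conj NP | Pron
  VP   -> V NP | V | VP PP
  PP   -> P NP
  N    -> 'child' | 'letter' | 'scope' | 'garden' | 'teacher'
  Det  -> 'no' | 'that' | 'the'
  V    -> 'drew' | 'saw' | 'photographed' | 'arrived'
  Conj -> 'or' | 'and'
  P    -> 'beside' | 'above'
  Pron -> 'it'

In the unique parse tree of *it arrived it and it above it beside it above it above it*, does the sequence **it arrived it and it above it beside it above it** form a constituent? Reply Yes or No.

No

[S [NP [Pron it]] [VP [VP [VP [VP [VP [V arrived] [NP [NP [Pron it]] [Conj and] [NP [Pron it]]]] [PP [P above] [NP [Pron it]]]] [PP [P beside] [NP [Pron it]]]] [PP [P above] [NP [Pron it]]]] [PP [P above] [NP [Pron it]]]]]
The smallest constituent containing 'it arrived it and it above it beside it above it' is the S spanning 'it arrived it and it above it beside it above it above it'; no single node in the tree dominates exactly the given words.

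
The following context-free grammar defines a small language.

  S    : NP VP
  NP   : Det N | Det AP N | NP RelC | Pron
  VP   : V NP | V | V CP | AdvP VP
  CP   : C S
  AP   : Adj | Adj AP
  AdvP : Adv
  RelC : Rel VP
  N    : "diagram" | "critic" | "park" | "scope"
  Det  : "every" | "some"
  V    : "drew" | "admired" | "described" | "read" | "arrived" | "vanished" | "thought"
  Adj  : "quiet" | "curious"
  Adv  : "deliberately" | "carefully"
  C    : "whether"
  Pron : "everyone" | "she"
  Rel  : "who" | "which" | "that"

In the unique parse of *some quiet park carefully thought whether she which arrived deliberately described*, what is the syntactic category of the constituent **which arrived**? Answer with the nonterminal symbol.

S
  NP
    Det: some
    AP
      Adj: quiet
    N: park
  VP
    AdvP
      Adv: carefully
    VP
      V: thought
      CP
        C: whether
        S
          NP
            NP
              Pron: she
            RelC
              Rel: which
              VP
                V: arrived
          VP
            AdvP
              Adv: deliberately
            VP
              V: described
The span 'which arrived' is the RelC node built by RelC → Rel VP.

RelC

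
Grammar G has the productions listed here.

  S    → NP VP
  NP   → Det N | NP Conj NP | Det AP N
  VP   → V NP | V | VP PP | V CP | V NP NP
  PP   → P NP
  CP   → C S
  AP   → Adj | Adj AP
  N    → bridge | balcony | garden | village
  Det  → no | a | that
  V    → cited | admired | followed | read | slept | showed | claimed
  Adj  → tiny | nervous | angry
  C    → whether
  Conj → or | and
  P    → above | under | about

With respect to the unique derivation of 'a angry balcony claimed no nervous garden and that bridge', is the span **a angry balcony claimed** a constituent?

No

[S [NP [Det a] [AP [Adj angry]] [N balcony]] [VP [V claimed] [NP [NP [Det no] [AP [Adj nervous]] [N garden]] [Conj and] [NP [Det that] [N bridge]]]]]
The smallest constituent containing 'a angry balcony claimed' is the S spanning 'a angry balcony claimed no nervous garden and that bridge'; no single node in the tree dominates exactly the given words.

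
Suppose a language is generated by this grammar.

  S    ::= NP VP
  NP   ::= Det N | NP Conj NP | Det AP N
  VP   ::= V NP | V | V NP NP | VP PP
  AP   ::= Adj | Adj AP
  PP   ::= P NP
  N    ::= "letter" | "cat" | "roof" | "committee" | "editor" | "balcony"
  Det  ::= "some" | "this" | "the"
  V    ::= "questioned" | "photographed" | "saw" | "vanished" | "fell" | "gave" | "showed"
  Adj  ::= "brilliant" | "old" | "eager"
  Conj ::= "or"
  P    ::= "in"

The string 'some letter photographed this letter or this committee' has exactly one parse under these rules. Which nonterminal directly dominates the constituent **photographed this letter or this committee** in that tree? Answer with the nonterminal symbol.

S

S
  NP
    Det: some
    N: letter
  VP
    V: photographed
    NP
      NP
        Det: this
        N: letter
      Conj: or
      NP
        Det: this
        N: committee
The span 'photographed this letter or this committee' is the VP node built by VP → V NP.
Its mother is the S built by S → NP VP.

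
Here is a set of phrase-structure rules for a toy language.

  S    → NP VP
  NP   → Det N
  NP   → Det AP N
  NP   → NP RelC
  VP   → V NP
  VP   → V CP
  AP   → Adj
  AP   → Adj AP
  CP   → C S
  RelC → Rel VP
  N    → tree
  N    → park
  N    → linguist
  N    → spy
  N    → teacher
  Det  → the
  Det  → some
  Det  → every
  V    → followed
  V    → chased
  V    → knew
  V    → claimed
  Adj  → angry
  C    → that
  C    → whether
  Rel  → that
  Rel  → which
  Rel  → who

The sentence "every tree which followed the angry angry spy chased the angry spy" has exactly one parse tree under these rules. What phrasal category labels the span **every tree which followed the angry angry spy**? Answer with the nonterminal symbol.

NP

S
  NP
    NP
      Det: every
      N: tree
    RelC
      Rel: which
      VP
        V: followed
        NP
          Det: the
          AP
            Adj: angry
            AP
              Adj: angry
          N: spy
  VP
    V: chased
    NP
      Det: the
      AP
        Adj: angry
      N: spy
The span 'every tree which followed the angry angry spy' is the NP node built by NP → NP RelC.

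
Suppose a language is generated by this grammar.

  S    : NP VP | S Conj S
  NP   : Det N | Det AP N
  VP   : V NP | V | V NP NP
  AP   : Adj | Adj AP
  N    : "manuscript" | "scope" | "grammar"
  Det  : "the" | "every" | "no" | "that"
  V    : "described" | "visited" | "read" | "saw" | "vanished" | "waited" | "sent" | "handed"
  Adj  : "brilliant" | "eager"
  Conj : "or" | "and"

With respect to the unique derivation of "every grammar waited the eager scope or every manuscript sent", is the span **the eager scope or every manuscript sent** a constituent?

[S [S [NP [Det every] [N grammar]] [VP [V waited] [NP [Det the] [AP [Adj eager]] [N scope]]]] [Conj or] [S [NP [Det every] [N manuscript]] [VP [V sent]]]]
The smallest constituent containing 'the eager scope or every manuscript sent' is the S spanning 'every grammar waited the eager scope or every manuscript sent'; no single node in the tree dominates exactly the given words.

No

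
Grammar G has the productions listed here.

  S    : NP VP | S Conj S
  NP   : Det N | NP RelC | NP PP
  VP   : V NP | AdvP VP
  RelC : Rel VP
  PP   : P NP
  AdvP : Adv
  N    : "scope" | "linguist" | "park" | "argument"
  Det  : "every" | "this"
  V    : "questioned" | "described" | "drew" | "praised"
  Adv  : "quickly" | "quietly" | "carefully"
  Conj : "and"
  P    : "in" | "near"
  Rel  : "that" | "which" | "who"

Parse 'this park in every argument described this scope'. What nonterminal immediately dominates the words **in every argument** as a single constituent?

PP

[S [NP [NP [Det this] [N park]] [PP [P in] [NP [Det every] [N argument]]]] [VP [V described] [NP [Det this] [N scope]]]]
The span 'in every argument' is the PP node built by PP → P NP.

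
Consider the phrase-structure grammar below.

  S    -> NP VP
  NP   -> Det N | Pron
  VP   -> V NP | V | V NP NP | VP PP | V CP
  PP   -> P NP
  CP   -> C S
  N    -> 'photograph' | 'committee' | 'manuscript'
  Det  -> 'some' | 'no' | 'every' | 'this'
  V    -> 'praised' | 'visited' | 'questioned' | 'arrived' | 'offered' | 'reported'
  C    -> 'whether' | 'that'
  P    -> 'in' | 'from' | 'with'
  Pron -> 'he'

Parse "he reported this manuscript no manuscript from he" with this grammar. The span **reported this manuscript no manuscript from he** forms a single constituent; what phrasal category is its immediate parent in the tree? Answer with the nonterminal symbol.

S

S
  NP
    Pron: he
  VP
    VP
      V: reported
      NP
        Det: this
        N: manuscript
      NP
        Det: no
        N: manuscript
    PP
      P: from
      NP
        Pron: he
The span 'reported this manuscript no manuscript from he' is the VP node built by VP → VP PP.
Its mother is the S built by S → NP VP.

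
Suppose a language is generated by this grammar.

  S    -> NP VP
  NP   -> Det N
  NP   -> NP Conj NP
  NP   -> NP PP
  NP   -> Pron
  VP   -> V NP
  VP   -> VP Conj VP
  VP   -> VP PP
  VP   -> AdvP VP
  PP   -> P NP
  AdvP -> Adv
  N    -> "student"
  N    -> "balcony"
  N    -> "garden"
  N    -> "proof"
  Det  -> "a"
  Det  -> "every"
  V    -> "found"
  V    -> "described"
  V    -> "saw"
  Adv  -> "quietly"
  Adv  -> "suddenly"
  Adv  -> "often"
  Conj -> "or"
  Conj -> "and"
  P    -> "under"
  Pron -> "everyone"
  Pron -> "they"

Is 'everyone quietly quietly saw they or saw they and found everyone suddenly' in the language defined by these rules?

For S → NP VP, the only prefix that parses as NP is 'everyone', but the remainder 'quietly quietly saw they or saw they and found everyone suddenly' is not a VP under these rules.

Ungrammatical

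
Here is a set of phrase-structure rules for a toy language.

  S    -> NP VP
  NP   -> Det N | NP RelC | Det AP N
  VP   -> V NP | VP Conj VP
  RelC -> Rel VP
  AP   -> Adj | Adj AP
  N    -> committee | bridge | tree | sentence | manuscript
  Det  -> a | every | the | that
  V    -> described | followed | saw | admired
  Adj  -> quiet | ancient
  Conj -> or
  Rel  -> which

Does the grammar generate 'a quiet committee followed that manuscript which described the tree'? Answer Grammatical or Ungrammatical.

[S [NP [Det a] [AP [Adj quiet]] [N committee]] [VP [V followed] [NP [NP [Det that] [N manuscript]] [RelC [Rel which] [VP [V described] [NP [Det the] [N tree]]]]]]]
The bracketing above is licensed at every node by one of the given productions, with S at the root.

Grammatical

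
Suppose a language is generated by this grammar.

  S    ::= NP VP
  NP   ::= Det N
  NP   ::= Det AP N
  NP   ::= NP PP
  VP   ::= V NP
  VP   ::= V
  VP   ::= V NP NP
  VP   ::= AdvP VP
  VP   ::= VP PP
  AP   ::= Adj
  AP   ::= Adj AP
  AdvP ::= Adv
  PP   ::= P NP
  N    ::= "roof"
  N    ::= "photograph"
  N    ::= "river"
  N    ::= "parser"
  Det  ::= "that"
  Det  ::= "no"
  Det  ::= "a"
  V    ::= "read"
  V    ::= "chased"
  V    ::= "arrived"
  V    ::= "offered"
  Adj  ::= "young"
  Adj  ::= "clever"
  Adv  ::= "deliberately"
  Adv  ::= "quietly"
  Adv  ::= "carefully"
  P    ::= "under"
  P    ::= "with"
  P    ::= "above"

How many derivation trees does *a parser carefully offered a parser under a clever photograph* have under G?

3

Two of the 3 distinct bracketings:
[S [NP [Det a] [N parser]] [VP [AdvP [Adv carefully]] [VP [V offered] [NP [NP [Det a] [N parser]] [PP [P under] [NP [Det a] [AP [Adj clever]] [N photograph]]]]]]]
[S [NP [Det a] [N parser]] [VP [AdvP [Adv carefully]] [VP [VP [V offered] [NP [Det a] [N parser]]] [PP [P under] [NP [Det a] [AP [Adj clever]] [N photograph]]]]]]
The difference turns on whether NP → NP PP is used at the relevant span, versus an alternative expansion of NP.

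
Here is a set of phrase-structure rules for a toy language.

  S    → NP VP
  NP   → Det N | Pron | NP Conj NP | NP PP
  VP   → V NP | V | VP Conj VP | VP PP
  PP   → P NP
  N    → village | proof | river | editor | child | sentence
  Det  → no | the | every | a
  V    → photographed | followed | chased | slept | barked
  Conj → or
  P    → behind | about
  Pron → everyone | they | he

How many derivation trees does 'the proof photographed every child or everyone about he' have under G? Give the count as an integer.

3

Two of the 3 distinct bracketings:
[S [NP [Det the] [N proof]] [VP [V photographed] [NP [NP [Det every] [N child]] [Conj or] [NP [NP [Pron everyone]] [PP [P about] [NP [Pron he]]]]]]]
[S [NP [Det the] [N proof]] [VP [V photographed] [NP [NP [NP [Det every] [N child]] [Conj or] [NP [Pron everyone]]] [PP [P about] [NP [Pron he]]]]]]
The trees differ in how a recursive rule is bracketed over the same span.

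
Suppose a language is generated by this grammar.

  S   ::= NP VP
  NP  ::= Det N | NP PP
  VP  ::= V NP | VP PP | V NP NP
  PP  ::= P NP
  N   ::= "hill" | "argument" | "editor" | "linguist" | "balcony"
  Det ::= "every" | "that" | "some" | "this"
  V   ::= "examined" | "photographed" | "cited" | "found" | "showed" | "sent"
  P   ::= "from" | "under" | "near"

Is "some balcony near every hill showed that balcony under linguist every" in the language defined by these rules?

Ungrammatical

A P word can never sit immediately before an N word in any string this grammar generates, so the substring 'under linguist' rules out a derivation.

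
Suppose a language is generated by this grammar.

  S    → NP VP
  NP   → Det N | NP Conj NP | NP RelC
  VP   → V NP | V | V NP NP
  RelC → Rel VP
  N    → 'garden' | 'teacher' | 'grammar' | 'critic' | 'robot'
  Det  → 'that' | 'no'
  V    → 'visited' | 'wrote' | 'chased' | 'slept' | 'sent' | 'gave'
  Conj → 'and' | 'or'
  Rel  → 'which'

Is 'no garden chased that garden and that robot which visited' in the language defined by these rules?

Grammatical

[S [NP [Det no] [N garden]] [VP [V chased] [NP [NP [Det that] [N garden]] [Conj and] [NP [NP [Det that] [N robot]] [RelC [Rel which] [VP [V visited]]]]]]]
Each bracket corresponds to one application of a listed rule, so the string is derivable from S.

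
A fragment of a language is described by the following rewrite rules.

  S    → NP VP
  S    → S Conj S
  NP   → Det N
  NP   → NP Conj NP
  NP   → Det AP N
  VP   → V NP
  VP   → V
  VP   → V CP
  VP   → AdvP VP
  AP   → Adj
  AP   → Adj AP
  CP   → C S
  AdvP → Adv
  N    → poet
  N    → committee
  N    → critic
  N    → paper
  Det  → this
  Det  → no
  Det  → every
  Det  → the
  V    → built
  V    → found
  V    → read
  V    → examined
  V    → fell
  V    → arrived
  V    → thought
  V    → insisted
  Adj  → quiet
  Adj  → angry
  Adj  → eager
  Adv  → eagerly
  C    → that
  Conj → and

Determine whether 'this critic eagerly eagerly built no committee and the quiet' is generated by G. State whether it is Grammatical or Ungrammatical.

Ungrammatical

For S → NP VP, the only prefix that parses as NP is 'this critic', but the remainder 'eagerly eagerly built no committee and the quiet' is not a VP under these rules. The alternative S rule S → S Conj S likewise has no satisfying split.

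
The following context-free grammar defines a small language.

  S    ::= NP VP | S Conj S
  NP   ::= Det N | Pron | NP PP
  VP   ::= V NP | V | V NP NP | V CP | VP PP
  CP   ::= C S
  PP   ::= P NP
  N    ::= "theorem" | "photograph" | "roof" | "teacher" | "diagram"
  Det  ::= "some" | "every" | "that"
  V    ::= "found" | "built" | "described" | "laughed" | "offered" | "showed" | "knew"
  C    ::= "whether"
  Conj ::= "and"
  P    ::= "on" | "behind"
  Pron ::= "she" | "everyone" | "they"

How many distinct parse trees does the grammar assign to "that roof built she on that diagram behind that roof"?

5

Two of the 5 distinct bracketings:
[S [NP [Det that] [N roof]] [VP [V built] [NP [NP [Pron she]] [PP [P on] [NP [NP [Det that] [N diagram]] [PP [P behind] [NP [Det that] [N roof]]]]]]]]
[S [NP [Det that] [N roof]] [VP [V built] [NP [NP [NP [Pron she]] [PP [P on] [NP [Det that] [N diagram]]]] [PP [P behind] [NP [Det that] [N roof]]]]]]
The trees differ in how a recursive rule is bracketed over the same span.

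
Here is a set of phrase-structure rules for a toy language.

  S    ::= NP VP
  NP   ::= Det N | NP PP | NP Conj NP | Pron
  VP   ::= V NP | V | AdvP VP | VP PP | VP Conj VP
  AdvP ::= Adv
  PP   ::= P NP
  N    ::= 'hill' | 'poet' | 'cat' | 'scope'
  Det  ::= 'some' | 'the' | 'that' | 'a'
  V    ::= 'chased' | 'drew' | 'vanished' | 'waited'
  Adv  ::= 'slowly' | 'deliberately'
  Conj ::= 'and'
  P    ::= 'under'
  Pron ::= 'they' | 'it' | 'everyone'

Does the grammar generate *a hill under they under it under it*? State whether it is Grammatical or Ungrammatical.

For S → NP VP, every NP-prefix leaves a non-VP remainder: after 'a hill' the remainder is not a VP; after 'a hill under they' the remainder is not a VP; after 'a hill under they under it' the remainder is not a VP.

Ungrammatical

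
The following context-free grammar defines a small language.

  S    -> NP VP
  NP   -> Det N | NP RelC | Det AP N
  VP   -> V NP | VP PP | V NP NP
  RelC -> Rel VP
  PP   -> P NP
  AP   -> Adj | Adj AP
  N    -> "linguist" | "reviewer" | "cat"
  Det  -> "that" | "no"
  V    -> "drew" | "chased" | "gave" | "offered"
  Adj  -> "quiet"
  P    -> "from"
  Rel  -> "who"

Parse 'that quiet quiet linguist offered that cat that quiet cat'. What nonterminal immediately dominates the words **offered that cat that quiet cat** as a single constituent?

[S [NP [Det that] [AP [Adj quiet] [AP [Adj quiet]]] [N linguist]] [VP [V offered] [NP [Det that] [N cat]] [NP [Det that] [AP [Adj quiet]] [N cat]]]]
The span 'offered that cat that quiet cat' is the VP node built by VP → V NP NP.

VP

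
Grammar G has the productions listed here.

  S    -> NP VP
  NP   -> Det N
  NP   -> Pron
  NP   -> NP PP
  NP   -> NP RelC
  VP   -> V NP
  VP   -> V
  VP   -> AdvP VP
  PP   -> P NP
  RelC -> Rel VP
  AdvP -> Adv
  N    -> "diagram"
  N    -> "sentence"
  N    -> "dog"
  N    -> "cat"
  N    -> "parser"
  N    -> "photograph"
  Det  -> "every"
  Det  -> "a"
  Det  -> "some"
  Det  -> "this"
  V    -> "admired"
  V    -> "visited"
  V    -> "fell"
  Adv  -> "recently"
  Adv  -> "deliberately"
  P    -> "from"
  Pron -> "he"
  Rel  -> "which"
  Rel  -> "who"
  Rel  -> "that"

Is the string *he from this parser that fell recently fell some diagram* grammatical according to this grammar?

Grammatical

S
  NP
    NP
      Pron: he
    PP
      P: from
      NP
        NP
          Det: this
          N: parser
        RelC
          Rel: that
          VP
            V: fell
  VP
    AdvP
      Adv: recently
    VP
      V: fell
      NP
        Det: some
        N: diagram
Every word is introduced by a lexical rule and the phrasal rules combine the resulting categories into a single S.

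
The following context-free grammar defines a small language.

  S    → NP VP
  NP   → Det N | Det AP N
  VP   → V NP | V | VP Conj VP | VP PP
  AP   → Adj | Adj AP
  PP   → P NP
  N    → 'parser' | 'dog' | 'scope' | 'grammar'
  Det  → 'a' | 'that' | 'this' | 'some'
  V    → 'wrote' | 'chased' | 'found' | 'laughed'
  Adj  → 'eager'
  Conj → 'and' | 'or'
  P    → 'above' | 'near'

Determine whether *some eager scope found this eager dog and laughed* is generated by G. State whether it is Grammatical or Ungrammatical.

Grammatical

S
  NP
    Det: some
    AP
      Adj: eager
    N: scope
  VP
    VP
      V: found
      NP
        Det: this
        AP
          Adj: eager
        N: dog
    Conj: and
    VP
      V: laughed
Every word is introduced by a lexical rule and the phrasal rules combine the resulting categories into a single S.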